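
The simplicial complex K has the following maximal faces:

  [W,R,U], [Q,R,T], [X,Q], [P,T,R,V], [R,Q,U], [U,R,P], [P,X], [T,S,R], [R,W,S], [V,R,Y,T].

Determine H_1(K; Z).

H_1 ≅ Z.

Order the vertices as P < Q < R < S < T < U < V < W < X < Y. Listing each simplex with vertices in this order, K has dimension 3 with simplices:

  0-simplices (10): P, Q, R, S, T, U, V, W, X, Y
  1-simplices (21): PR, PT, PU, PV, PX, QR, QT, QU, QX, RS, RT, RU, RV, RW, RY, ST, SW, TV, TY, UW, VY
  2-simplices (13): PRT, PRU, PRV, PTV, QRT, QRU, RST, RSW, RTV, RTY, RUW, RVY, TVY
  3-simplices (2): PRTV, RTVY

Hence C_0 ≅ Z^10, C_1 ≅ Z^21, C_2 ≅ Z^13, C_3 ≅ Z^2.

The boundary map ∂_1: C_1 → C_0 sends each edge [p,q] (with p < q) to q − p.
As a 10×21 matrix over Z this has rank 9, with invariant factors (1,1,1,1,1,1,1,1,1).

The boundary map ∂_2: C_2 → C_1 acts by ∂[p,q,r] = [q,r] − [p,r] + [p,q]. For instance
  ∂PRU = RU − PU + PR,
  ∂RTY = TY − RY + RT.
As a 21×13 matrix over Z this has rank 11, with invariant factors (1,1,1,1,1,1,1,1,1,1,1).

∂_3: C_3 → C_2 sends each 3-simplex σ to the alternating sum Σ_i (−1)^i (σ with its i-th vertex removed). For instance
  ∂PRTV = RTV − PTV + PRV − PRT,
  ∂RTVY = TVY − RVY + RTY − RTV.
The resulting 13×2 matrix has rank 2, and its Smith normal form has invariant factors (1,1).

Reading off H_k = ker ∂_k / im ∂_{k+1}:

  H_1: rank ker ∂_1 − rank ∂_2 = (21 − 9) − 11 = 1, and the invariant factors of ∂_2 are all 1, so H_1 = Z.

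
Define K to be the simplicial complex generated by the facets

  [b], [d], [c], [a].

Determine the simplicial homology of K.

K has 4 vertices.
rank ∂_0 = 0, rank ∂_1 = 0 ⇒ b_0 = 4 − 0 − 0 = 4. So H_0 ≅ Z^4.

H_0 ≅ Z^4.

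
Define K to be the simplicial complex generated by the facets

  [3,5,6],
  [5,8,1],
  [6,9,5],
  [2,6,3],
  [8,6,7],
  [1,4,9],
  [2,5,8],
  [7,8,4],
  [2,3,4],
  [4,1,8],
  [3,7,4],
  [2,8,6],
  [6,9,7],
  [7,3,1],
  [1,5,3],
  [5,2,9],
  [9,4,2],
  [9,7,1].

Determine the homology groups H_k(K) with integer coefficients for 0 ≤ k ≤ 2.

Take the total order 1 < 2 < 3 < 4 < 5 < 6 < 7 < 8 < 9 on the vertex set. Then K (dimension 2) consists of the simplices:

  0-simplices (9): [1], [2], [3], [4], [5], [6], [7], [8], [9]
  1-simplices (27): (27 of them)
  2-simplices (18): [1,3,5], [1,3,7], [1,4,8], [1,4,9], [1,5,8], [1,7,9], [2,3,4], [2,3,6], [2,4,9], [2,5,8], [2,5,9], [2,6,8], [3,4,7], [3,5,6], [4,7,8], [5,6,9], [6,7,8], [6,7,9]

so the chain groups are C_0 ≅ Z^9, C_1 ≅ Z^27, C_2 ≅ Z^18.

The boundary map ∂_1: C_1 → C_0 sends each edge [p,q] (with p < q) to q − p.
As a 9×27 matrix over Z this has rank 8, with invariant factors (1,1,1,1,1,1,1,1).

Boundary ∂_2: C_2 → C_1 sends each 2-simplex [p,q,r] to [q,r] − [p,r] + [p,q]. For instance
  ∂[2,3,6] = [3,6] − [2,6] + [2,3],
  ∂[2,5,8] = [5,8] − [2,8] + [2,5].
As a 27×18 matrix over Z this has rank 18, with invariant factors (1,1,1,1,1,1,1,1,1,1,1,1,1,1,1,1,1,2).

Reading off H_k = ker ∂_k / im ∂_{k+1}:

  H_0: rank C_0 − rank ∂_1 = 9 − 8 = 1, and the invariant factors of ∂_1 are all 1, so H_0 = Z.
  H_1: rank ker ∂_1 − rank ∂_2 = (27 − 8) − 18 = 1, and ∂_2 has invariant factor 2 > 1, so H_1 = Z ⊕ Z/2Z.
  H_2: rank ker ∂_2 − rank ∂_3 = (18 − 18) − 0 = 0, and there is no ∂_3, so H_2 = 0.

H_0 = Z,  H_1 = Z ⊕ Z/2Z,  H_2 = 0.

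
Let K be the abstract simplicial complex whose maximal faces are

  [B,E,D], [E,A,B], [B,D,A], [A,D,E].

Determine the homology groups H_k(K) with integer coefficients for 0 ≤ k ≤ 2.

Order the vertices as A < B < D < E. Listing each simplex with vertices in this order, K has dimension 2 with simplices:

  0-simplices (4): A, B, D, E
  1-simplices (6): AB, AD, AE, BD, BE, DE
  2-simplices (4): ABD, ABE, ADE, BDE

giving chain groups C_0 ≅ Z^4, C_1 ≅ Z^6, C_2 ≅ Z^4.

The boundary map ∂_1: C_1 → C_0 is given by ∂[p,q] = [q] − [p].
As a 4×6 matrix over Z this has rank 3, with invariant factors (1,1,1).

The boundary map ∂_2: C_2 → C_1 maps a triangle to the signed sum of its edges. For instance
  ∂ABE = BE − AE + AB,
  ∂ABD = BD − AD + AB.
This gives a 6×4 integer matrix of rank 3; reducing to Smith normal form yields diagonal entries (1,1,1).

Reading off H_k = ker ∂_k / im ∂_{k+1}:

  H_0: rank C_0 − rank ∂_1 = 4 − 3 = 1, and the invariant factors of ∂_1 are all 1, so H_0 = Z.
  H_1: rank ker ∂_1 − rank ∂_2 = (6 − 3) − 3 = 0, and the invariant factors of ∂_2 are all 1, so H_1 = 0.
  H_2: rank ker ∂_2 − rank ∂_3 = (4 − 3) − 0 = 1, and there is no ∂_3, so H_2 = Z.

As a check, the Euler characteristic is 4 − 6 + 4 = 2, which agrees with 1 − 0 + 1 = 2.
(K is a triangulation of the 2-sphere S^2.)

H_0 ≅ Z,  H_1 = 0,  H_2 ≅ Z.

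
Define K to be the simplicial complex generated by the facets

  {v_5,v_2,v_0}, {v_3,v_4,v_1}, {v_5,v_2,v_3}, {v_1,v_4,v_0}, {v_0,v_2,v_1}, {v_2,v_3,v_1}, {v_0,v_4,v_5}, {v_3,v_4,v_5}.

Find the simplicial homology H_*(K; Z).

Take the total order v_0 < v_1 < v_2 < v_3 < v_4 < v_5 on the vertex set. Then K (dimension 2) consists of the simplices:

  0-simplices (6): [v_0], [v_1], [v_2], [v_3], [v_4], [v_5]
  1-simplices (12): [v_0,v_1], [v_0,v_2], [v_0,v_4], [v_0,v_5], [v_1,v_2], [v_1,v_3], [v_1,v_4], [v_2,v_3], [v_2,v_5], [v_3,v_4], [v_3,v_5], [v_4,v_5]
  2-simplices (8): [v_0,v_1,v_2], [v_0,v_1,v_4], [v_0,v_2,v_5], [v_0,v_4,v_5], [v_1,v_2,v_3], [v_1,v_3,v_4], [v_2,v_3,v_5], [v_3,v_4,v_5]

so the chain groups are C_0 ≅ Z^6, C_1 ≅ Z^12, C_2 ≅ Z^8.

Boundary ∂_1: C_1 → C_0 sends each edge [p,q] (with p < q) to q − p. For instance
  ∂[v_2,v_5] = [v_5] − [v_2].
This gives a 6×12 integer matrix of rank 5; reducing to Smith normal form yields diagonal entries (1,1,1,1,1).

The boundary map ∂_2: C_2 → C_1 sends each 2-simplex [p,q,r] to [q,r] − [p,r] + [p,q]. For instance
  ∂[v_0,v_1,v_2] = [v_1,v_2] − [v_0,v_2] + [v_0,v_1],
  ∂[v_0,v_4,v_5] = [v_4,v_5] − [v_0,v_5] + [v_0,v_4].
As a 12×8 matrix over Z this has rank 7, with invariant factors (1,1,1,1,1,1,1).

Now H_k = ker ∂_k / im ∂_{k+1}, so:

  H_0: rank C_0 − rank ∂_1 = 6 − 5 = 1, and the invariant factors of ∂_1 are all 1, so H_0 ≅ Z.
  H_1: rank ker ∂_1 − rank ∂_2 = (12 − 5) − 7 = 0, and the invariant factors of ∂_2 are all 1, so H_1 ≅ 0.
  H_2: rank ker ∂_2 − rank ∂_3 = (8 − 7) − 0 = 1, and there is no ∂_3, so H_2 ≅ Z.

As a check, the Euler characteristic is 6 − 12 + 8 = 2, which agrees with 1 − 0 + 1 = 2.

H_0 = Z,  H_1 = 0,  H_2 = Z.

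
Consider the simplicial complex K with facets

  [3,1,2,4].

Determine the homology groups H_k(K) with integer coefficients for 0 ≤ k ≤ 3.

We work with the vertex ordering 1 < 2 < 3 < 4. The simplices of K, each written with vertices in increasing order, are:

  0-simplices (4): [1], [2], [3], [4]
  1-simplices (6): [1,2], [1,3], [1,4], [2,3], [2,4], [3,4]
  2-simplices (4): [1,2,3], [1,2,4], [1,3,4], [2,3,4]
  3-simplices (1): [1,2,3,4]

Hence C_0 ≅ Z^4, C_1 ≅ Z^6, C_2 ≅ Z^4, C_3 ≅ Z^1.

Boundary ∂_1: C_1 → C_0 is given by ∂[p,q] = [q] − [p].
The 4×6 boundary matrix has rank 3 and Smith normal form diag(1,1,1).

The boundary map ∂_2: C_2 → C_1 maps a triangle to the signed sum of its edges. For instance
  ∂[1,2,4] = [2,4] − [1,4] + [1,2],
  ∂[1,2,3] = [2,3] − [1,3] + [1,2].
As a 6×4 matrix over Z this has rank 3, with invariant factors (1,1,1).

Boundary ∂_3: C_3 → C_2 sends each 3-simplex σ to the alternating sum Σ_i (−1)^i (σ with its i-th vertex removed). For instance
  ∂[1,2,3,4] = [2,3,4] − [1,3,4] + [1,2,4] − [1,2,3].
As a 4×1 matrix over Z this has rank 1, with invariant factors (1).

Reading off H_k = ker ∂_k / im ∂_{k+1}:

  H_0: rank C_0 − rank ∂_1 = 4 − 3 = 1, and the invariant factors of ∂_1 are all 1, so H_0 = Z.
  H_1: rank ker ∂_1 − rank ∂_2 = (6 − 3) − 3 = 0, and the invariant factors of ∂_2 are all 1, so H_1 = 0.
  H_2: rank ker ∂_2 − rank ∂_3 = (4 − 3) − 1 = 0, and the invariant factors of ∂_3 are all 1, so H_2 = 0.
  H_3: rank ker ∂_3 − rank ∂_4 = (1 − 1) − 0 = 0, and there is no ∂_4, so H_3 = 0.

H_0 = Z,  H_1 = 0,  H_2 = 0,  H_3 = 0.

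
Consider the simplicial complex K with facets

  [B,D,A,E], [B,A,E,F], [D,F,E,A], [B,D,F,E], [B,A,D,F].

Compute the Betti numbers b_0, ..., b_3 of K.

b_0 = 1, b_1 = 0, b_2 = 0, b_3 = 1.

We work with the vertex ordering A < B < D < E < F. The simplices of K, each written with vertices in increasing order, are:

  0-simplices (5): A, B, D, E, F
  1-simplices (10): AB, AD, AE, AF, BD, BE, BF, DE, DF, EF
  2-simplices (10): ABD, ABE, ABF, ADE, ADF, AEF, BDE, BDF, BEF, DEF
  3-simplices (5): ABDE, ABDF, ABEF, ADEF, BDEF

so the chain groups are C_0 ≅ Z^5, C_1 ≅ Z^10, C_2 ≅ Z^10, C_3 ≅ Z^5.

The boundary map ∂_1: C_1 → C_0 sends each edge [p,q] (with p < q) to q − p. For instance
  ∂AD = D − A.
The 5×10 boundary matrix has rank 4 and Smith normal form diag(1,1,1,1).

Boundary ∂_2: C_2 → C_1 acts by ∂[p,q,r] = [q,r] − [p,r] + [p,q]. For instance
  ∂BDE = DE − BE + BD,
  ∂DEF = EF − DF + DE.
The 10×10 boundary matrix has rank 6 and Smith normal form diag(1,1,1,1,1,1).

Boundary ∂_3: C_3 → C_2 sends each 3-simplex σ to the alternating sum Σ_i (−1)^i (σ with its i-th vertex removed). For instance
  ∂BDEF = DEF − BEF + BDF − BDE,
  ∂ABEF = BEF − AEF + ABF − ABE.
The 10×5 boundary matrix has rank 4 and Smith normal form diag(1,1,1,1).

Now H_k = ker ∂_k / im ∂_{k+1}, so:

  H_0: rank C_0 − rank ∂_1 = 5 − 4 = 1, and the invariant factors of ∂_1 are all 1, so H_0 = Z.
  H_1: rank ker ∂_1 − rank ∂_2 = (10 − 4) − 6 = 0, and the invariant factors of ∂_2 are all 1, so H_1 = 0.
  H_2: rank ker ∂_2 − rank ∂_3 = (10 − 6) − 4 = 0, and the invariant factors of ∂_3 are all 1, so H_2 = 0.
  H_3: rank ker ∂_3 − rank ∂_4 = (5 − 4) − 0 = 1, and there is no ∂_4, so H_3 = Z.

As a check, the Euler characteristic is 5 − 10 + 10 − 5 = 0, which agrees with 1 − 0 + 0 − 1 = 0.

Hence the Betti numbers are b_0 = 1, b_1 = 0, b_2 = 0, b_3 = 1.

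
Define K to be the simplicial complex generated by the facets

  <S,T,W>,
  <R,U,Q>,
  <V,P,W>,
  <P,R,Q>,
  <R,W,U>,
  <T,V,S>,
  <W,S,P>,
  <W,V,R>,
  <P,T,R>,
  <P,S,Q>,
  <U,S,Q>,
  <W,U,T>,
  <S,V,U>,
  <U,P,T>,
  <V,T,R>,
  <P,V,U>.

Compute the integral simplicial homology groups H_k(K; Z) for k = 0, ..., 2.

Fix the vertex order P < Q < R < S < T < U < V < W and write every simplex with vertices in increasing order. Then dim K = 2 and the simplices of K are:

  0-simplices (8): P, Q, R, S, T, U, V, W
  1-simplices (24): PQ, PR, PS, PT, PU, PV, PW, QR, QS, QU, RT, RU, RV, RW, ST, SU, SV, SW, TU, TV, TW, UV, UW, VW
  2-simplices (16): PQR, PQS, PRT, PSW, PTU, PUV, PVW, QRU, QSU, RTV, RUW, RVW, STV, STW, SUV, TUW

Hence C_0 ≅ Z^8, C_1 ≅ Z^24, C_2 ≅ Z^16.

∂_1: C_1 → C_0 is given by ∂[p,q] = [q] − [p]. For instance
  ∂PU = U − P.
The resulting 8×24 matrix has rank 7, and its Smith normal form has invariant factors (1,1,1,1,1,1,1).

∂_2: C_2 → C_1 maps a triangle to the signed sum of its edges. For instance
  ∂PSW = SW − PW + PS,
  ∂RUW = UW − RW + RU.
The resulting 24×16 matrix has rank 15, and its Smith normal form has invariant factors (1,1,1,1,1,1,1,1,1,1,1,1,1,1,1).

Reading off H_k = ker ∂_k / im ∂_{k+1}:

  H_0: rank C_0 − rank ∂_1 = 8 − 7 = 1, and the invariant factors of ∂_1 are all 1, so H_0 ≅ Z.
  H_1: rank ker ∂_1 − rank ∂_2 = (24 − 7) − 15 = 2, and the invariant factors of ∂_2 are all 1, so H_1 ≅ Z^2.
  H_2: rank ker ∂_2 − rank ∂_3 = (16 − 15) − 0 = 1, and there is no ∂_3, so H_2 ≅ Z.

H_0 = Z,  H_1 = Z^2,  H_2 = Z.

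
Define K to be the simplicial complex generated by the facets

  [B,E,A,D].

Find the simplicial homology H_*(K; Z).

Order the vertices as A < B < D < E. Listing each simplex with vertices in this order, K has dimension 3 with simplices:

  0-simplices (4): A, B, D, E
  1-simplices (6): AB, AD, AE, BD, BE, DE
  2-simplices (4): ABD, ABE, ADE, BDE
  3-simplices (1): ABDE

giving chain groups C_0 ≅ Z^4, C_1 ≅ Z^6, C_2 ≅ Z^4, C_3 ≅ Z^1.

Boundary ∂_1: C_1 → C_0 sends each edge [p,q] (with p < q) to q − p.
This gives a 4×6 integer matrix of rank 3; reducing to Smith normal form yields diagonal entries (1,1,1).

∂_2: C_2 → C_1 acts by ∂[p,q,r] = [q,r] − [p,r] + [p,q]. For instance
  ∂ABE = BE − AE + AB,
  ∂BDE = DE − BE + BD.
The resulting 6×4 matrix has rank 3, and its Smith normal form has invariant factors (1,1,1).

∂_3: C_3 → C_2 sends each 3-simplex σ to the alternating sum Σ_i (−1)^i (σ with its i-th vertex removed). For instance
  ∂ABDE = BDE − ADE + ABE − ABD.
This gives a 4×1 integer matrix of rank 1; reducing to Smith normal form yields diagonal entries (1).

Now H_k = ker ∂_k / im ∂_{k+1}, so:

  H_0: rank C_0 − rank ∂_1 = 4 − 3 = 1, and the invariant factors of ∂_1 are all 1, so H_0 = Z.
  H_1: rank ker ∂_1 − rank ∂_2 = (6 − 3) − 3 = 0, and the invariant factors of ∂_2 are all 1, so H_1 = 0.
  H_2: rank ker ∂_2 − rank ∂_3 = (4 − 3) − 1 = 0, and the invariant factors of ∂_3 are all 1, so H_2 = 0.
  H_3: rank ker ∂_3 − rank ∂_4 = (1 − 1) − 0 = 0, and there is no ∂_4, so H_3 = 0.

(K is a triangulation of the 3-simplex.)

H_0 ≅ Z,  H_1 = 0,  H_2 = 0,  H_3 = 0.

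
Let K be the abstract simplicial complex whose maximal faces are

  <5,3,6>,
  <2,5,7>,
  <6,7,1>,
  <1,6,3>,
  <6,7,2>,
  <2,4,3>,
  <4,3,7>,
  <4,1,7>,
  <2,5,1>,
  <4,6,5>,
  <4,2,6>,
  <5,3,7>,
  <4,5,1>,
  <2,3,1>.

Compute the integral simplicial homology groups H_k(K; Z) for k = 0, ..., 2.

H_0 = Z,  H_1 = Z^2,  H_2 = Z.

K has 7 vertices, 21 edges, 14 triangles.
rank ∂_0 = 0, rank ∂_1 = 6 ⇒ b_0 = 7 − 0 − 6 = 1; all invariant factors of ∂_1 are 1 so no torsion. So H_0 = Z.
rank ∂_1 = 6, rank ∂_2 = 13 ⇒ b_1 = 21 − 6 − 13 = 2; all invariant factors of ∂_2 are 1 so no torsion. So H_1 = Z^2.
rank ∂_2 = 13, rank ∂_3 = 0 ⇒ b_2 = 14 − 13 − 0 = 1. So H_2 = Z.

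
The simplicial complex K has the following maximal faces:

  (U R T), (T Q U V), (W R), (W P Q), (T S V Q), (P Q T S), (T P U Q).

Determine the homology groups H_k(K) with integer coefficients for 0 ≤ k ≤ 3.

Take the total order P < Q < R < S < T < U < V < W on the vertex set. Then K (dimension 3) consists of the simplices:

  0-simplices (8): P, Q, R, S, T, U, V, W
  1-simplices (18): PQ, PS, PT, PU, PW, QS, QT, QU, QV, QW, RT, RU, RW, ST, SV, TU, TV, UV
  2-simplices (14): PQS, PQT, PQU, PQW, PST, PTU, QST, QSV, QTU, QTV, QUV, RTU, STV, TUV
  3-simplices (4): PQST, PQTU, QSTV, QTUV

giving chain groups C_0 ≅ Z^8, C_1 ≅ Z^18, C_2 ≅ Z^14, C_3 ≅ Z^4.

Boundary ∂_1: C_1 → C_0 maps an edge to its endpoints' difference, ∂[p,q] = q − p. For instance
  ∂QU = U − Q.
This gives a 8×18 integer matrix of rank 7; reducing to Smith normal form yields diagonal entries (1,1,1,1,1,1,1).

∂_2: C_2 → C_1 acts by ∂[p,q,r] = [q,r] − [p,r] + [p,q]. For instance
  ∂QSV = SV − QV + QS,
  ∂QUV = UV − QV + QU.
As a 18×14 matrix over Z this has rank 10, with invariant factors (1,1,1,1,1,1,1,1,1,1).

The boundary map ∂_3: C_3 → C_2 sends each 3-simplex σ to the alternating sum Σ_i (−1)^i (σ with its i-th vertex removed). For instance
  ∂QTUV = TUV − QUV + QTV − QTU,
  ∂QSTV = STV − QTV + QSV − QST.
As a 14×4 matrix over Z this has rank 4, with invariant factors (1,1,1,1).

From H_k ≅ ker(∂_k) / im(∂_{k+1}) we obtain:

  H_0: rank C_0 − rank ∂_1 = 8 − 7 = 1, and the invariant factors of ∂_1 are all 1, so H_0 ≅ Z.
  H_1: rank ker ∂_1 − rank ∂_2 = (18 − 7) − 10 = 1, and the invariant factors of ∂_2 are all 1, so H_1 ≅ Z.
  H_2: rank ker ∂_2 − rank ∂_3 = (14 − 10) − 4 = 0, and the invariant factors of ∂_3 are all 1, so H_2 ≅ 0.
  H_3: rank ker ∂_3 − rank ∂_4 = (4 − 4) − 0 = 0, and there is no ∂_4, so H_3 ≅ 0.

H_0 = Z,  H_1 = Z,  H_2 = 0,  H_3 = 0.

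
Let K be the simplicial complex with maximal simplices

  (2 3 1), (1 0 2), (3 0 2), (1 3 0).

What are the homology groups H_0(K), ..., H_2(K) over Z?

H_0 = Z,  H_1 = 0,  H_2 = Z.

We work with the vertex ordering 0 < 1 < 2 < 3. The simplices of K, each written with vertices in increasing order, are:

  0-simplices (4): [0], [1], [2], [3]
  1-simplices (6): [0,1], [0,2], [0,3], [1,2], [1,3], [2,3]
  2-simplices (4): [0,1,2], [0,1,3], [0,2,3], [1,2,3]

giving chain groups C_0 ≅ Z^4, C_1 ≅ Z^6, C_2 ≅ Z^4.

∂_1: C_1 → C_0 sends each edge [p,q] (with p < q) to q − p. For instance
  ∂[1,2] = [2] − [1].
This gives a 4×6 integer matrix of rank 3; reducing to Smith normal form yields diagonal entries (1,1,1).

∂_2: C_2 → C_1 sends each 2-simplex [p,q,r] to [q,r] − [p,r] + [p,q]. For instance
  ∂[0,2,3] = [2,3] − [0,3] + [0,2],
  ∂[1,2,3] = [2,3] − [1,3] + [1,2].
The resulting 6×4 matrix has rank 3, and its Smith normal form has invariant factors (1,1,1).

Computing H_k = (kernel of ∂_k) / (image of ∂_{k+1}):

  H_0: rank C_0 − rank ∂_1 = 4 − 3 = 1, and the invariant factors of ∂_1 are all 1, so H_0 ≅ Z.
  H_1: rank ker ∂_1 − rank ∂_2 = (6 − 3) − 3 = 0, and the invariant factors of ∂_2 are all 1, so H_1 ≅ 0.
  H_2: rank ker ∂_2 − rank ∂_3 = (4 − 3) − 0 = 1, and there is no ∂_3, so H_2 ≅ Z.

As a check, the Euler characteristic is 4 − 6 + 4 = 2, which agrees with 1 − 0 + 1 = 2.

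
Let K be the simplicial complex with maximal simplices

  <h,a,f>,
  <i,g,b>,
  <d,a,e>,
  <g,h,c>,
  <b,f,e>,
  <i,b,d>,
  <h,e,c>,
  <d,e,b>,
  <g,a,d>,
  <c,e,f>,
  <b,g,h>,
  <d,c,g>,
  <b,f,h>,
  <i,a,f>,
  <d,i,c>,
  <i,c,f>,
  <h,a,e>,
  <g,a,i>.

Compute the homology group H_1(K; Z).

We work with the vertex ordering a < b < c < d < e < f < g < h < i. The simplices of K, each written with vertices in increasing order, are:

  0-simplices (9): a, b, c, d, e, f, g, h, i
  1-simplices (27): ad, ae, af, ag, ah, ai, bd, be, bf, bg, bh, bi, cd, ce, cf, cg, ch, ci, de, dg, di, ef, eh, fh, fi, gh, gi
  2-simplices (18): ade, adg, aeh, afh, afi, agi, bde, bdi, bef, bfh, bgh, bgi, cdg, cdi, cef, ceh, cfi, cgh

giving chain groups C_0 ≅ Z^9, C_1 ≅ Z^27, C_2 ≅ Z^18.

The boundary map ∂_1: C_1 → C_0 sends each edge [p,q] (with p < q) to q − p. For instance
  ∂eh = h − e.
As a 9×27 matrix over Z this has rank 8, with invariant factors (1,1,1,1,1,1,1,1).

∂_2: C_2 → C_1 maps a triangle to the signed sum of its edges. For instance
  ∂bdi = di − bi + bd,
  ∂aeh = eh − ah + ae.
As a 27×18 matrix over Z this has rank 18, with invariant factors (1,1,1,1,1,1,1,1,1,1,1,1,1,1,1,1,1,2).

Computing H_k = (kernel of ∂_k) / (image of ∂_{k+1}):

  H_1: rank ker ∂_1 − rank ∂_2 = (27 − 8) − 18 = 1, and ∂_2 has invariant factor 2 > 1, so H_1 = Z ⊕ Z/2.

(K is a triangulation of the Klein bottle.)

H_1 = Z ⊕ Z/2.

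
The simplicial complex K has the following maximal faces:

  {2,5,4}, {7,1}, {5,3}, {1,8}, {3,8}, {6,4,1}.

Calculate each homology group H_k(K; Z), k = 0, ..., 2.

K has 8 vertices, 10 edges, 2 triangles.
rank ∂_0 = 0, rank ∂_1 = 7 ⇒ b_0 = 8 − 0 − 7 = 1; all invariant factors of ∂_1 are 1 so no torsion. So H_0 = Z.
rank ∂_1 = 7, rank ∂_2 = 2 ⇒ b_1 = 10 − 7 − 2 = 1; all invariant factors of ∂_2 are 1 so no torsion. So H_1 = Z.
rank ∂_2 = 2, rank ∂_3 = 0 ⇒ b_2 = 2 − 2 − 0 = 0. So H_2 = 0.

H_0 = Z,  H_1 = Z,  H_2 = 0.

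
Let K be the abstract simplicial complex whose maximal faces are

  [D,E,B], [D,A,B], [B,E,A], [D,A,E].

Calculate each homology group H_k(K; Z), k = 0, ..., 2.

H_0 = Z,  H_1 = 0,  H_2 = Z.

K has 4 vertices, 6 edges, 4 triangles.
rank ∂_0 = 0, rank ∂_1 = 3 ⇒ b_0 = 4 − 0 − 3 = 1; all invariant factors of ∂_1 are 1 so no torsion. So H_0 = Z.
rank ∂_1 = 3, rank ∂_2 = 3 ⇒ b_1 = 6 − 3 − 3 = 0; all invariant factors of ∂_2 are 1 so no torsion. So H_1 = 0.
rank ∂_2 = 3, rank ∂_3 = 0 ⇒ b_2 = 4 − 3 − 0 = 1. So H_2 = Z.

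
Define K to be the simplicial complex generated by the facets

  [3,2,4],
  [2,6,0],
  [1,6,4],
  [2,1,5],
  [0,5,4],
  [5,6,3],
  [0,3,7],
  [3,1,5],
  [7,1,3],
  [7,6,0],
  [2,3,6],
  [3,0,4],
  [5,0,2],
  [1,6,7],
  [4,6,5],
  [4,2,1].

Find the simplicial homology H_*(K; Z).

Fix the vertex order 0 < 1 < 2 < 3 < 4 < 5 < 6 < 7 and write every simplex with vertices in increasing order. Then dim K = 2 and the simplices of K are:

  0-simplices (8): [0], [1], [2], [3], [4], [5], [6], [7]
  1-simplices (24): (24 of them)
  2-simplices (16): [0,2,5], [0,2,6], [0,3,4], [0,3,7], [0,4,5], [0,6,7], [1,2,4], [1,2,5], [1,3,5], [1,3,7], [1,4,6], [1,6,7], [2,3,4], [2,3,6], [3,5,6], [4,5,6]

so the chain groups are C_0 ≅ Z^8, C_1 ≅ Z^24, C_2 ≅ Z^16.

Boundary ∂_1: C_1 → C_0 is given by ∂[p,q] = [q] − [p].
This gives a 8×24 integer matrix of rank 7; reducing to Smith normal form yields diagonal entries (1,1,1,1,1,1,1).

Boundary ∂_2: C_2 → C_1 sends each 2-simplex [p,q,r] to [q,r] − [p,r] + [p,q]. For instance
  ∂[4,5,6] = [5,6] − [4,6] + [4,5],
  ∂[0,4,5] = [4,5] − [0,5] + [0,4].
This gives a 24×16 integer matrix of rank 15; reducing to Smith normal form yields diagonal entries (1,1,1,1,1,1,1,1,1,1,1,1,1,1,1).

Now H_k = ker ∂_k / im ∂_{k+1}, so:

  H_0: rank C_0 − rank ∂_1 = 8 − 7 = 1, and the invariant factors of ∂_1 are all 1, so H_0 ≅ Z.
  H_1: rank ker ∂_1 − rank ∂_2 = (24 − 7) − 15 = 2, and the invariant factors of ∂_2 are all 1, so H_1 ≅ Z^2.
  H_2: rank ker ∂_2 − rank ∂_3 = (16 − 15) − 0 = 1, and there is no ∂_3, so H_2 ≅ Z.

H_0 = Z,  H_1 = Z^2,  H_2 = Z.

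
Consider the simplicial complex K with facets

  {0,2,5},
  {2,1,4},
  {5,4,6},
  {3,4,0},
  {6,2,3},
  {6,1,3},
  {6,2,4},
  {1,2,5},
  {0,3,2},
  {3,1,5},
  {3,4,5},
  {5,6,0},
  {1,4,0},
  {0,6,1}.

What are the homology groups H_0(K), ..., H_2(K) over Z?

K has 7 vertices, 21 edges, 14 triangles.
rank ∂_0 = 0, rank ∂_1 = 6 ⇒ b_0 = 7 − 0 − 6 = 1; all invariant factors of ∂_1 are 1 so no torsion. So H_0 ≅ Z.
rank ∂_1 = 6, rank ∂_2 = 13 ⇒ b_1 = 21 − 6 − 13 = 2; all invariant factors of ∂_2 are 1 so no torsion. So H_1 ≅ Z^2.
rank ∂_2 = 13, rank ∂_3 = 0 ⇒ b_2 = 14 − 13 − 0 = 1. So H_2 ≅ Z.

H_0 ≅ Z,  H_1 ≅ Z^2,  H_2 ≅ Z.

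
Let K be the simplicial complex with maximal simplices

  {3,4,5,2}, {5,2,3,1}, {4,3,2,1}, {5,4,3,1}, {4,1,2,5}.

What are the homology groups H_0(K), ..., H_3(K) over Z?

Order the vertices as 1 < 2 < 3 < 4 < 5. Listing each simplex with vertices in this order, K has dimension 3 with simplices:

  0-simplices (5): [1], [2], [3], [4], [5]
  1-simplices (10): [1,2], [1,3], [1,4], [1,5], [2,3], [2,4], [2,5], [3,4], [3,5], [4,5]
  2-simplices (10): [1,2,3], [1,2,4], [1,2,5], [1,3,4], [1,3,5], [1,4,5], [2,3,4], [2,3,5], [2,4,5], [3,4,5]
  3-simplices (5): [1,2,3,4], [1,2,3,5], [1,2,4,5], [1,3,4,5], [2,3,4,5]

Hence C_0 ≅ Z^5, C_1 ≅ Z^10, C_2 ≅ Z^10, C_3 ≅ Z^5.

Boundary ∂_1: C_1 → C_0 sends each edge [p,q] (with p < q) to q − p. For instance
  ∂[1,2] = [2] − [1].
The resulting 5×10 matrix has rank 4, and its Smith normal form has invariant factors (1,1,1,1).

Boundary ∂_2: C_2 → C_1 sends each 2-simplex [p,q,r] to [q,r] − [p,r] + [p,q]. For instance
  ∂[2,3,4] = [3,4] − [2,4] + [2,3],
  ∂[1,2,3] = [2,3] − [1,3] + [1,2].
As a 10×10 matrix over Z this has rank 6, with invariant factors (1,1,1,1,1,1).

Boundary ∂_3: C_3 → C_2 sends each 3-simplex σ to the alternating sum Σ_i (−1)^i (σ with its i-th vertex removed). For instance
  ∂[2,3,4,5] = [3,4,5] − [2,4,5] + [2,3,5] − [2,3,4],
  ∂[1,2,4,5] = [2,4,5] − [1,4,5] + [1,2,5] − [1,2,4].
This gives a 10×5 integer matrix of rank 4; reducing to Smith normal form yields diagonal entries (1,1,1,1).

Computing H_k = (kernel of ∂_k) / (image of ∂_{k+1}):

  H_0: rank C_0 − rank ∂_1 = 5 − 4 = 1, and the invariant factors of ∂_1 are all 1, so H_0 = Z.
  H_1: rank ker ∂_1 − rank ∂_2 = (10 − 4) − 6 = 0, and the invariant factors of ∂_2 are all 1, so H_1 = 0.
  H_2: rank ker ∂_2 − rank ∂_3 = (10 − 6) − 4 = 0, and the invariant factors of ∂_3 are all 1, so H_2 = 0.
  H_3: rank ker ∂_3 − rank ∂_4 = (5 − 4) − 0 = 1, and there is no ∂_4, so H_3 = Z.

H_0 = Z,  H_1 = 0,  H_2 = 0,  H_3 = Z.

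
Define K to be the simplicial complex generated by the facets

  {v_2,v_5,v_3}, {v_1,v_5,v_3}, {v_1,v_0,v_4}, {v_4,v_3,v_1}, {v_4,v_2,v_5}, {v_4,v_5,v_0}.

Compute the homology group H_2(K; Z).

H_2 ≅ 0.

K has 6 vertices, 12 edges, 6 triangles.
rank ∂_2 = 6, rank ∂_3 = 0 ⇒ b_2 = 6 − 6 − 0 = 0. So H_2 = 0.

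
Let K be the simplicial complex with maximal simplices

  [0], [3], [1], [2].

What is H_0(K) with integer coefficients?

Fix the vertex order 0 < 1 < 2 < 3 and write every simplex with vertices in increasing order. Then dim K = 0 and the simplices of K are:

  0-simplices (4): [0], [1], [2], [3]

Hence C_0 ≅ Z^4.

Now H_k = ker ∂_k / im ∂_{k+1}, so:

  H_0: rank C_0 − rank ∂_1 = 4 − 0 = 4, and there is no ∂_1, so H_0 ≅ Z^4.

H_0 = Z^4.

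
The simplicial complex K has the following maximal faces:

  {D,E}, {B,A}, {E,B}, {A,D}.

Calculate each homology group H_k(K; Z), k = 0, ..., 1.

Take the total order A < B < D < E on the vertex set. Then K (dimension 1) consists of the simplices:

  0-simplices (4): A, B, D, E
  1-simplices (4): AB, AD, BE, DE

so the chain groups are C_0 ≅ Z^4, C_1 ≅ Z^4.

∂_1: C_1 → C_0 is given by ∂[p,q] = [q] − [p].
This gives a 4×4 integer matrix of rank 3; reducing to Smith normal form yields diagonal entries (1,1,1).

From H_k ≅ ker(∂_k) / im(∂_{k+1}) we obtain:

  H_0: rank C_0 − rank ∂_1 = 4 − 3 = 1, and the invariant factors of ∂_1 are all 1, so H_0 ≅ Z.
  H_1: rank ker ∂_1 − rank ∂_2 = (4 − 3) − 0 = 1, and there is no ∂_2, so H_1 ≅ Z.

As a check, the Euler characteristic is 4 − 4 = 0, which agrees with 1 − 1 = 0.
(K is a triangulation of the circle S^1.)

H_0 = Z,  H_1 = Z.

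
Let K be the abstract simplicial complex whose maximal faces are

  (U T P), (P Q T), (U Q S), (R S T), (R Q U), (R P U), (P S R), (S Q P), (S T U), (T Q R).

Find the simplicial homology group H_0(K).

K has 6 vertices, 15 edges, 10 triangles.
rank ∂_0 = 0, rank ∂_1 = 5 ⇒ b_0 = 6 − 0 − 5 = 1; all invariant factors of ∂_1 are 1 so no torsion. So H_0 = Z.

H_0 ≅ Z.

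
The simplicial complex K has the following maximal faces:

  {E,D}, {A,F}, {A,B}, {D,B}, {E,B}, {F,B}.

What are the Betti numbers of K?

K has 5 vertices, 6 edges.
rank ∂_0 = 0, rank ∂_1 = 4 ⇒ b_0 = 5 − 0 − 4 = 1; all invariant factors of ∂_1 are 1 so no torsion. So H_0 ≅ Z.
rank ∂_1 = 4, rank ∂_2 = 0 ⇒ b_1 = 6 − 4 − 0 = 2. So H_1 ≅ Z^2.

b_0 = 1, b_1 = 2.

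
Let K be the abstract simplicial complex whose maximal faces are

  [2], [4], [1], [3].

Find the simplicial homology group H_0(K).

H_0 ≅ Z^4.

Order the vertices as 1 < 2 < 3 < 4. Listing each simplex with vertices in this order, K has dimension 0 with simplices:

  0-simplices (4): [1], [2], [3], [4]

Hence C_0 ≅ Z^4.

From H_k ≅ ker(∂_k) / im(∂_{k+1}) we obtain:

  H_0: rank C_0 − rank ∂_1 = 4 − 0 = 4, and there is no ∂_1, so H_0 ≅ Z^4.

(K is a triangulation of a set of 4 points.)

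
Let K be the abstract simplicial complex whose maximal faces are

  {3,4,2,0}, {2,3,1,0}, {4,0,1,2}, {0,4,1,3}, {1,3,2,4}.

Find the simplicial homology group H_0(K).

Order the vertices as 0 < 1 < 2 < 3 < 4. Listing each simplex with vertices in this order, K has dimension 3 with simplices:

  0-simplices (5): [0], [1], [2], [3], [4]
  1-simplices (10): [0,1], [0,2], [0,3], [0,4], [1,2], [1,3], [1,4], [2,3], [2,4], [3,4]
  2-simplices (10): [0,1,2], [0,1,3], [0,1,4], [0,2,3], [0,2,4], [0,3,4], [1,2,3], [1,2,4], [1,3,4], [2,3,4]
  3-simplices (5): [0,1,2,3], [0,1,2,4], [0,1,3,4], [0,2,3,4], [1,2,3,4]

Hence C_0 ≅ Z^5, C_1 ≅ Z^10, C_2 ≅ Z^10, C_3 ≅ Z^5.

The boundary map ∂_1: C_1 → C_0 is given by ∂[p,q] = [q] − [p]. For instance
  ∂[0,4] = [4] − [0].
As a 5×10 matrix over Z this has rank 4, with invariant factors (1,1,1,1).

The boundary map ∂_2: C_2 → C_1 sends each 2-simplex [p,q,r] to [q,r] − [p,r] + [p,q]. For instance
  ∂[0,2,3] = [2,3] − [0,3] + [0,2],
  ∂[0,3,4] = [3,4] − [0,4] + [0,3].
This gives a 10×10 integer matrix of rank 6; reducing to Smith normal form yields diagonal entries (1,1,1,1,1,1).

The boundary map ∂_3: C_3 → C_2 sends each 3-simplex σ to the alternating sum Σ_i (−1)^i (σ with its i-th vertex removed). For instance
  ∂[0,1,2,4] = [1,2,4] − [0,2,4] + [0,1,4] − [0,1,2],
  ∂[0,2,3,4] = [2,3,4] − [0,3,4] + [0,2,4] − [0,2,3].
This gives a 10×5 integer matrix of rank 4; reducing to Smith normal form yields diagonal entries (1,1,1,1).

Reading off H_k = ker ∂_k / im ∂_{k+1}:

  H_0: rank C_0 − rank ∂_1 = 5 − 4 = 1, and the invariant factors of ∂_1 are all 1, so H_0 = Z.

H_0 = Z.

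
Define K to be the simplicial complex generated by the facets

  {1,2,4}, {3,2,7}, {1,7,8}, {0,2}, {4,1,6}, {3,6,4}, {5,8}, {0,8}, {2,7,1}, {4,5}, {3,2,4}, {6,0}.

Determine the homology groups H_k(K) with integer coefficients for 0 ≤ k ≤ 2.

H_0 = Z,  H_1 = Z^3,  H_2 = 0.

Fix the vertex order 0 < 1 < 2 < 3 < 4 < 5 < 6 < 7 < 8 and write every simplex with vertices in increasing order. Then dim K = 2 and the simplices of K are:

  0-simplices (9): [0], [1], [2], [3], [4], [5], [6], [7], [8]
  1-simplices (18): [0,2], [0,6], [0,8], [1,2], [1,4], [1,6], [1,7], [1,8], [2,3], [2,4], [2,7], [3,4], [3,6], [3,7], [4,5], [4,6], [5,8], [7,8]
  2-simplices (7): [1,2,4], [1,2,7], [1,4,6], [1,7,8], [2,3,4], [2,3,7], [3,4,6]

giving chain groups C_0 ≅ Z^9, C_1 ≅ Z^18, C_2 ≅ Z^7.

Boundary ∂_1: C_1 → C_0 sends each edge [p,q] (with p < q) to q − p.
This gives a 9×18 integer matrix of rank 8; reducing to Smith normal form yields diagonal entries (1,1,1,1,1,1,1,1).

The boundary map ∂_2: C_2 → C_1 sends each 2-simplex [p,q,r] to [q,r] − [p,r] + [p,q]. For instance
  ∂[1,4,6] = [4,6] − [1,6] + [1,4],
  ∂[1,2,7] = [2,7] − [1,7] + [1,2].
This gives a 18×7 integer matrix of rank 7; reducing to Smith normal form yields diagonal entries (1,1,1,1,1,1,1).

Now H_k = ker ∂_k / im ∂_{k+1}, so:

  H_0: rank C_0 − rank ∂_1 = 9 − 8 = 1, and the invariant factors of ∂_1 are all 1, so H_0 = Z.
  H_1: rank ker ∂_1 − rank ∂_2 = (18 − 8) − 7 = 3, and the invariant factors of ∂_2 are all 1, so H_1 = Z^3.
  H_2: rank ker ∂_2 − rank ∂_3 = (7 − 7) − 0 = 0, and there is no ∂_3, so H_2 = 0.

As a check, the Euler characteristic is 9 − 18 + 7 = -2, which agrees with 1 − 3 + 0 = -2.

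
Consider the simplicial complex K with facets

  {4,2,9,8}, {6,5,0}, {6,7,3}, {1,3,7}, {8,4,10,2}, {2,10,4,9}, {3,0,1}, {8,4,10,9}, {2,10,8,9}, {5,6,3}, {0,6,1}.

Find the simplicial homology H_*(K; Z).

Take the total order 0 < 1 < 2 < 3 < 4 < 5 < 6 < 7 < 8 < 9 < 10 on the vertex set. Then K (dimension 3) consists of the simplices:

  0-simplices (11): [0], [1], [2], [3], [4], [5], [6], [7], [8], [9], [10]
  1-simplices (22): [0,1], [0,3], [0,5], [0,6], [1,3], [1,6], [1,7], [2,4], [2,8], [2,9], [2,10], [3,5], [3,6], [3,7], [4,8], [4,9], [4,10], [5,6], [6,7], [8,9], [8,10], [9,10]
  2-simplices (16): [0,1,3], [0,1,6], [0,5,6], [1,3,7], [2,4,8], [2,4,9], [2,4,10], [2,8,9], [2,8,10], [2,9,10], [3,5,6], [3,6,7], [4,8,9], [4,8,10], [4,9,10], [8,9,10]
  3-simplices (5): [2,4,8,9], [2,4,8,10], [2,4,9,10], [2,8,9,10], [4,8,9,10]

giving chain groups C_0 ≅ Z^11, C_1 ≅ Z^22, C_2 ≅ Z^16, C_3 ≅ Z^5.

The boundary map ∂_1: C_1 → C_0 is given by ∂[p,q] = [q] − [p].
The 11×22 boundary matrix has rank 9 and Smith normal form diag(1,1,1,1,1,1,1,1,1).

Boundary ∂_2: C_2 → C_1 sends each 2-simplex [p,q,r] to [q,r] − [p,r] + [p,q]. For instance
  ∂[2,8,9] = [8,9] − [2,9] + [2,8],
  ∂[0,1,3] = [1,3] − [0,3] + [0,1].
This gives a 22×16 integer matrix of rank 12; reducing to Smith normal form yields diagonal entries (1,1,1,1,1,1,1,1,1,1,1,1).

Boundary ∂_3: C_3 → C_2 sends each 3-simplex σ to the alternating sum Σ_i (−1)^i (σ with its i-th vertex removed). For instance
  ∂[2,4,9,10] = [4,9,10] − [2,9,10] + [2,4,10] − [2,4,9],
  ∂[2,4,8,10] = [4,8,10] − [2,8,10] + [2,4,10] − [2,4,8].
As a 16×5 matrix over Z this has rank 4, with invariant factors (1,1,1,1).

Reading off H_k = ker ∂_k / im ∂_{k+1}:

  H_0: rank C_0 − rank ∂_1 = 11 − 9 = 2, and the invariant factors of ∂_1 are all 1, so H_0 = Z^2.
  H_1: rank ker ∂_1 − rank ∂_2 = (22 − 9) − 12 = 1, and the invariant factors of ∂_2 are all 1, so H_1 = Z.
  H_2: rank ker ∂_2 − rank ∂_3 = (16 − 12) − 4 = 0, and the invariant factors of ∂_3 are all 1, so H_2 = 0.
  H_3: rank ker ∂_3 − rank ∂_4 = (5 − 4) − 0 = 1, and there is no ∂_4, so H_3 = Z.

As a check, the Euler characteristic is 11 − 22 + 16 − 5 = 0, which agrees with 2 − 1 + 0 − 1 = 0.
(K is a triangulation of the disjoint union of the 3-sphere S^3 and the cylinder S^1 x I.)

H_0 = Z^2,  H_1 = Z,  H_2 = 0,  H_3 = Z.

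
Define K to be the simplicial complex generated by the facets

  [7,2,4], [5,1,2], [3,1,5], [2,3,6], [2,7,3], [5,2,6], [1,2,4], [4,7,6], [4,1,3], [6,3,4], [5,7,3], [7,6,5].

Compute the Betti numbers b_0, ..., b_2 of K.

Fix the vertex order 1 < 2 < 3 < 4 < 5 < 6 < 7 and write every simplex with vertices in increasing order. Then dim K = 2 and the simplices of K are:

  0-simplices (7): [1], [2], [3], [4], [5], [6], [7]
  1-simplices (18): [1,2], [1,3], [1,4], [1,5], [2,3], [2,4], [2,5], [2,6], [2,7], [3,4], [3,5], [3,6], [3,7], [4,6], [4,7], [5,6], [5,7], [6,7]
  2-simplices (12): [1,2,4], [1,2,5], [1,3,4], [1,3,5], [2,3,6], [2,3,7], [2,4,7], [2,5,6], [3,4,6], [3,5,7], [4,6,7], [5,6,7]

so the chain groups are C_0 ≅ Z^7, C_1 ≅ Z^18, C_2 ≅ Z^12.

∂_1: C_1 → C_0 is given by ∂[p,q] = [q] − [p].
This gives a 7×18 integer matrix of rank 6; reducing to Smith normal form yields diagonal entries (1,1,1,1,1,1).

The boundary map ∂_2: C_2 → C_1 acts by ∂[p,q,r] = [q,r] − [p,r] + [p,q]. For instance
  ∂[2,3,7] = [3,7] − [2,7] + [2,3],
  ∂[5,6,7] = [6,7] − [5,7] + [5,6].
The 18×12 boundary matrix has rank 12 and Smith normal form diag(1,1,1,1,1,1,1,1,1,1,1,2).

Computing H_k = (kernel of ∂_k) / (image of ∂_{k+1}):

  H_0: rank C_0 − rank ∂_1 = 7 − 6 = 1, and the invariant factors of ∂_1 are all 1, so H_0 = Z.
  H_1: rank ker ∂_1 − rank ∂_2 = (18 − 6) − 12 = 0, and ∂_2 has invariant factor 2 > 1, so H_1 = Z/2.
  H_2: rank ker ∂_2 − rank ∂_3 = (12 − 12) − 0 = 0, and there is no ∂_3, so H_2 = 0.

Hence the Betti numbers are b_0 = 1, b_1 = 0, b_2 = 0.

b_0 = 1, b_1 = 0, b_2 = 0.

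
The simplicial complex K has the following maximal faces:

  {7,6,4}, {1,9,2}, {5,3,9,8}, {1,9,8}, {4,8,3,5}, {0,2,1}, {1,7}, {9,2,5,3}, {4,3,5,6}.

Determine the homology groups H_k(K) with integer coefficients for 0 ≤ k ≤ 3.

H_0 = Z,  H_1 = Z,  H_2 = 0,  H_3 = 0.

Take the total order 0 < 1 < 2 < 3 < 4 < 5 < 6 < 7 < 8 < 9 on the vertex set. Then K (dimension 3) consists of the simplices:

  0-simplices (10): [0], [1], [2], [3], [4], [5], [6], [7], [8], [9]
  1-simplices (23): [0,1], [0,2], [1,2], [1,7], [1,8], [1,9], [2,3], [2,5], [2,9], [3,4], [3,5], [3,6], [3,8], [3,9], [4,5], [4,6], [4,7], [4,8], [5,6], [5,8], [5,9], [6,7], [8,9]
  2-simplices (17): [0,1,2], [1,2,9], [1,8,9], [2,3,5], [2,3,9], [2,5,9], [3,4,5], [3,4,6], [3,4,8], [3,5,6], [3,5,8], [3,5,9], [3,8,9], [4,5,6], [4,5,8], [4,6,7], [5,8,9]
  3-simplices (4): [2,3,5,9], [3,4,5,6], [3,4,5,8], [3,5,8,9]

so the chain groups are C_0 ≅ Z^10, C_1 ≅ Z^23, C_2 ≅ Z^17, C_3 ≅ Z^4.

The boundary map ∂_1: C_1 → C_0 sends each edge [p,q] (with p < q) to q − p. For instance
  ∂[6,7] = [7] − [6].
As a 10×23 matrix over Z this has rank 9, with invariant factors (1,1,1,1,1,1,1,1,1).

Boundary ∂_2: C_2 → C_1 maps a triangle to the signed sum of its edges. For instance
  ∂[2,3,9] = [3,9] − [2,9] + [2,3],
  ∂[5,8,9] = [8,9] − [5,9] + [5,8].
The 23×17 boundary matrix has rank 13 and Smith normal form diag(1,1,1,1,1,1,1,1,1,1,1,1,1).

The boundary map ∂_3: C_3 → C_2 sends each 3-simplex σ to the alternating sum Σ_i (−1)^i (σ with its i-th vertex removed). For instance
  ∂[3,4,5,6] = [4,5,6] − [3,5,6] + [3,4,6] − [3,4,5],
  ∂[3,4,5,8] = [4,5,8] − [3,5,8] + [3,4,8] − [3,4,5].
The resulting 17×4 matrix has rank 4, and its Smith normal form has invariant factors (1,1,1,1).

From H_k ≅ ker(∂_k) / im(∂_{k+1}) we obtain:

  H_0: rank C_0 − rank ∂_1 = 10 − 9 = 1, and the invariant factors of ∂_1 are all 1, so H_0 ≅ Z.
  H_1: rank ker ∂_1 − rank ∂_2 = (23 − 9) − 13 = 1, and the invariant factors of ∂_2 are all 1, so H_1 ≅ Z.
  H_2: rank ker ∂_2 − rank ∂_3 = (17 − 13) − 4 = 0, and the invariant factors of ∂_3 are all 1, so H_2 ≅ 0.
  H_3: rank ker ∂_3 − rank ∂_4 = (4 − 4) − 0 = 0, and there is no ∂_4, so H_3 ≅ 0.

As a check, the Euler characteristic is 10 − 23 + 17 − 4 = 0, which agrees with 1 − 1 + 0 − 0 = 0.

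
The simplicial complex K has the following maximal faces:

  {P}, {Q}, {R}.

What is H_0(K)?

H_0 = Z^3.

We work with the vertex ordering P < Q < R. The simplices of K, each written with vertices in increasing order, are:

  0-simplices (3): P, Q, R

so the chain groups are C_0 ≅ Z^3.

Reading off H_k = ker ∂_k / im ∂_{k+1}:

  H_0: rank C_0 − rank ∂_1 = 3 − 0 = 3, and there is no ∂_1, so H_0 = Z^3.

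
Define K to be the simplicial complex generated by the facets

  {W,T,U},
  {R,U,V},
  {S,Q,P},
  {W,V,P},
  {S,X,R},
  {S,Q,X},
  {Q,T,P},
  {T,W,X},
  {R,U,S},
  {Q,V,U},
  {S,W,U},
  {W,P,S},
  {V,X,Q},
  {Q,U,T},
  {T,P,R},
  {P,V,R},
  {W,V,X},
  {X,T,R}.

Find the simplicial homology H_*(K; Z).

K has 9 vertices, 27 edges, 18 triangles.
rank ∂_0 = 0, rank ∂_1 = 8 ⇒ b_0 = 9 − 0 − 8 = 1; all invariant factors of ∂_1 are 1 so no torsion. So H_0 = Z.
rank ∂_1 = 8, rank ∂_2 = 17 ⇒ b_1 = 27 − 8 − 17 = 2; all invariant factors of ∂_2 are 1 so no torsion. So H_1 = Z^2.
rank ∂_2 = 17, rank ∂_3 = 0 ⇒ b_2 = 18 − 17 − 0 = 1. So H_2 = Z.

H_0 ≅ Z,  H_1 ≅ Z^2,  H_2 ≅ Z.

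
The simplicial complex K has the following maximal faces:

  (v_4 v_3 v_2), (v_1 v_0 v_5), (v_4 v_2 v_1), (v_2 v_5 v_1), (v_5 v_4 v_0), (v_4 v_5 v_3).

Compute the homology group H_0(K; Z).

H_0 = Z.

We work with the vertex ordering v_0 < v_1 < v_2 < v_3 < v_4 < v_5. The simplices of K, each written with vertices in increasing order, are:

  0-simplices (6): [v_0], [v_1], [v_2], [v_3], [v_4], [v_5]
  1-simplices (12): [v_0,v_1], [v_0,v_4], [v_0,v_5], [v_1,v_2], [v_1,v_4], [v_1,v_5], [v_2,v_3], [v_2,v_4], [v_2,v_5], [v_3,v_4], [v_3,v_5], [v_4,v_5]
  2-simplices (6): [v_0,v_1,v_5], [v_0,v_4,v_5], [v_1,v_2,v_4], [v_1,v_2,v_5], [v_2,v_3,v_4], [v_3,v_4,v_5]

giving chain groups C_0 ≅ Z^6, C_1 ≅ Z^12, C_2 ≅ Z^6.

Boundary ∂_1: C_1 → C_0 maps an edge to its endpoints' difference, ∂[p,q] = q − p. For instance
  ∂[v_0,v_1] = [v_1] − [v_0].
This gives a 6×12 integer matrix of rank 5; reducing to Smith normal form yields diagonal entries (1,1,1,1,1).

∂_2: C_2 → C_1 acts by ∂[p,q,r] = [q,r] − [p,r] + [p,q]. For instance
  ∂[v_2,v_3,v_4] = [v_3,v_4] − [v_2,v_4] + [v_2,v_3],
  ∂[v_1,v_2,v_4] = [v_2,v_4] − [v_1,v_4] + [v_1,v_2].
As a 12×6 matrix over Z this has rank 6, with invariant factors (1,1,1,1,1,1).

From H_k ≅ ker(∂_k) / im(∂_{k+1}) we obtain:

  H_0: rank C_0 − rank ∂_1 = 6 − 5 = 1, and the invariant factors of ∂_1 are all 1, so H_0 = Z.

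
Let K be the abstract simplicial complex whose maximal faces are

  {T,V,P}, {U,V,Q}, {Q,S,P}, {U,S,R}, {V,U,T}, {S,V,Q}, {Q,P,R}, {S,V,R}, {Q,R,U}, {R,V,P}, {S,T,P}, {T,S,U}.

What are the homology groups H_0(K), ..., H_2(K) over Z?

Take the total order P < Q < R < S < T < U < V on the vertex set. Then K (dimension 2) consists of the simplices:

  0-simplices (7): P, Q, R, S, T, U, V
  1-simplices (18): PQ, PR, PS, PT, PV, QR, QS, QU, QV, RS, RU, RV, ST, SU, SV, TU, TV, UV
  2-simplices (12): PQR, PQS, PRV, PST, PTV, QRU, QSV, QUV, RSU, RSV, STU, TUV

so the chain groups are C_0 ≅ Z^7, C_1 ≅ Z^18, C_2 ≅ Z^12.

The boundary map ∂_1: C_1 → C_0 maps an edge to its endpoints' difference, ∂[p,q] = q − p. For instance
  ∂RS = S − R.
The resulting 7×18 matrix has rank 6, and its Smith normal form has invariant factors (1,1,1,1,1,1).

The boundary map ∂_2: C_2 → C_1 sends each 2-simplex [p,q,r] to [q,r] − [p,r] + [p,q]. For instance
  ∂RSU = SU − RU + RS,
  ∂STU = TU − SU + ST.
The resulting 18×12 matrix has rank 12, and its Smith normal form has invariant factors (1,1,1,1,1,1,1,1,1,1,1,2).

Reading off H_k = ker ∂_k / im ∂_{k+1}:

  H_0: rank C_0 − rank ∂_1 = 7 − 6 = 1, and the invariant factors of ∂_1 are all 1, so H_0 = Z.
  H_1: rank ker ∂_1 − rank ∂_2 = (18 − 6) − 12 = 0, and ∂_2 has invariant factor 2 > 1, so H_1 = Z/2.
  H_2: rank ker ∂_2 − rank ∂_3 = (12 − 12) − 0 = 0, and there is no ∂_3, so H_2 = 0.

As a check, the Euler characteristic is 7 − 18 + 12 = 1, which agrees with 1 − 0 + 0 = 1.
(K is a triangulation of the real projective plane RP^2.)

H_0 = Z,  H_1 = Z/2,  H_2 = 0.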